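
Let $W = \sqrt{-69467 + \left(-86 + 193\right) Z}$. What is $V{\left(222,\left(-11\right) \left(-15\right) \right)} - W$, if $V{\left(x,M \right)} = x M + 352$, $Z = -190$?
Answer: $36982 - i \sqrt{89797} \approx 36982.0 - 299.66 i$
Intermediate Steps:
$V{\left(x,M \right)} = 352 + M x$ ($V{\left(x,M \right)} = M x + 352 = 352 + M x$)
$W = i \sqrt{89797}$ ($W = \sqrt{-69467 + \left(-86 + 193\right) \left(-190\right)} = \sqrt{-69467 + 107 \left(-190\right)} = \sqrt{-69467 - 20330} = \sqrt{-89797} = i \sqrt{89797} \approx 299.66 i$)
$V{\left(222,\left(-11\right) \left(-15\right) \right)} - W = \left(352 + \left(-11\right) \left(-15\right) 222\right) - i \sqrt{89797} = \left(352 + 165 \cdot 222\right) - i \sqrt{89797} = \left(352 + 36630\right) - i \sqrt{89797} = 36982 - i \sqrt{89797}$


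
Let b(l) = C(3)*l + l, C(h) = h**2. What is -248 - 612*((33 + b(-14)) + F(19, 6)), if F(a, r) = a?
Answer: 53608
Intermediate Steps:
b(l) = 10*l (b(l) = 3**2*l + l = 9*l + l = 10*l)
-248 - 612*((33 + b(-14)) + F(19, 6)) = -248 - 612*((33 + 10*(-14)) + 19) = -248 - 612*((33 - 140) + 19) = -248 - 612*(-107 + 19) = -248 - 612*(-88) = -248 + 53856 = 53608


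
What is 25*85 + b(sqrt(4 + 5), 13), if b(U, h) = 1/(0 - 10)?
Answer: 21249/10 ≈ 2124.9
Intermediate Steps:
b(U, h) = -1/10 (b(U, h) = 1/(-10) = -1/10)
25*85 + b(sqrt(4 + 5), 13) = 25*85 - 1/10 = 2125 - 1/10 = 21249/10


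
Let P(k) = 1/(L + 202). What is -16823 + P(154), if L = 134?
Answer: -5652527/336 ≈ -16823.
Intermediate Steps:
P(k) = 1/336 (P(k) = 1/(134 + 202) = 1/336)
-16823 + P(154) = -16823 + 1/336 = -5652527/336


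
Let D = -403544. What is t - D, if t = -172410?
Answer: 231134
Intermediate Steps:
t - D = -172410 - 1*(-403544) = -172410 + 403544 = 231134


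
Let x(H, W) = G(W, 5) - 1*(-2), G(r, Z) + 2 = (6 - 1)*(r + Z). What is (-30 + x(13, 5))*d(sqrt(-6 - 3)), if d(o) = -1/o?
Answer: 20*I/3 ≈ 6.6667*I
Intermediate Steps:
G(r, Z) = -2 + 5*Z + 5*r (G(r, Z) = -2 + (6 - 1)*(r + Z) = -2 + 5*(Z + r) = -2 + (5*Z + 5*r) = -2 + 5*Z + 5*r)
x(H, W) = 25 + 5*W (x(H, W) = (-2 + 5*5 + 5*W) - 1*(-2) = (-2 + 25 + 5*W) + 2 = (23 + 5*W) + 2 = 25 + 5*W)
d(o) = -1/o
(-30 + x(13, 5))*d(sqrt(-6 - 3)) = (-30 + (25 + 5*5))*(-1/(sqrt(-6 - 3))) = (-30 + (25 + 25))*(-1/(sqrt(-9))) = (-30 + 50)*(-1/(3*I)) = 20*(-(-1)*I/3) = 20*(I/3) = 20*I/3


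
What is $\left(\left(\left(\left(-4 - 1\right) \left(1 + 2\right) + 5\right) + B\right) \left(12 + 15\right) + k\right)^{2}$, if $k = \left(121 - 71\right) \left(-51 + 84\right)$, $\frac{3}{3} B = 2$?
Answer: $2056356$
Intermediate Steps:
$B = 2$
$k = 1650$ ($k = 50 \cdot 33 = 1650$)
$\left(\left(\left(\left(-4 - 1\right) \left(1 + 2\right) + 5\right) + B\right) \left(12 + 15\right) + k\right)^{2} = \left(\left(\left(\left(-4 - 1\right) \left(1 + 2\right) + 5\right) + 2\right) \left(12 + 15\right) + 1650\right)^{2} = \left(\left(\left(\left(-5\right) 3 + 5\right) + 2\right) 27 + 1650\right)^{2} = \left(\left(\left(-15 + 5\right) + 2\right) 27 + 1650\right)^{2} = \left(\left(-10 + 2\right) 27 + 1650\right)^{2} = \left(\left(-8\right) 27 + 1650\right)^{2} = \left(-216 + 1650\right)^{2} = 1434^{2} = 2056356$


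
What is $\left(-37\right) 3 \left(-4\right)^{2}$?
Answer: $-1776$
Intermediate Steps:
$\left(-37\right) 3 \left(-4\right)^{2} = \left(-111\right) 16 = -1776$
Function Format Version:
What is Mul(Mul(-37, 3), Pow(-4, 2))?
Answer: -1776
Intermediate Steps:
Mul(Mul(-37, 3), Pow(-4, 2)) = Mul(-111, 16) = -1776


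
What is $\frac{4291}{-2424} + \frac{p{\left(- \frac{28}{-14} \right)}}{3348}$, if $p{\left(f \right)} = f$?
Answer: $- \frac{1196785}{676296} \approx -1.7696$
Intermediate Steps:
$\frac{4291}{-2424} + \frac{p{\left(- \frac{28}{-14} \right)}}{3348} = \frac{4291}{-2424} + \frac{\left(-28\right) \frac{1}{-14}}{3348} = 4291 \left(- \frac{1}{2424}\right) + \left(-28\right) \left(- \frac{1}{14}\right) \frac{1}{3348} = - \frac{4291}{2424} + 2 \cdot \frac{1}{3348} = - \frac{4291}{2424} + \frac{1}{1674} = - \frac{1196785}{676296}$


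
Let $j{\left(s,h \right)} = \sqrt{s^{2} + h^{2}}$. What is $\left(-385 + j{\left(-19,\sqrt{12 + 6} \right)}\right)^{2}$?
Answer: $\left(385 - \sqrt{379}\right)^{2} \approx 1.3361 \cdot 10^{5}$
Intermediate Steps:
$j{\left(s,h \right)} = \sqrt{h^{2} + s^{2}}$
$\left(-385 + j{\left(-19,\sqrt{12 + 6} \right)}\right)^{2} = \left(-385 + \sqrt{\left(\sqrt{12 + 6}\right)^{2} + \left(-19\right)^{2}}\right)^{2} = \left(-385 + \sqrt{\left(\sqrt{18}\right)^{2} + 361}\right)^{2} = \left(-385 + \sqrt{\left(3 \sqrt{2}\right)^{2} + 361}\right)^{2} = \left(-385 + \sqrt{18 + 361}\right)^{2} = \left(-385 + \sqrt{379}\right)^{2}$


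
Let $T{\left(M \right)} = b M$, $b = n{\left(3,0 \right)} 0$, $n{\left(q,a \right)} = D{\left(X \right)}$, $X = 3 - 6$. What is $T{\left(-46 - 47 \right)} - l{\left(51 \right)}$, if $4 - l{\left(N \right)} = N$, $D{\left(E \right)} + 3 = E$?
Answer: $47$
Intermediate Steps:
$X = -3$ ($X = 3 - 6 = -3$)
$D{\left(E \right)} = -3 + E$
$l{\left(N \right)} = 4 - N$
$n{\left(q,a \right)} = -6$ ($n{\left(q,a \right)} = -3 - 3 = -6$)
$b = 0$ ($b = \left(-6\right) 0 = 0$)
$T{\left(M \right)} = 0$ ($T{\left(M \right)} = 0 M = 0$)
$T{\left(-46 - 47 \right)} - l{\left(51 \right)} = 0 - \left(4 - 51\right) = 0 - -47 = 0 + 47 = 47$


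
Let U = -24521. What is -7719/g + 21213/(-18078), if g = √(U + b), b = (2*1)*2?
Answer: -7071/6026 + 7719*I*√24517/24517 ≈ -1.1734 + 49.298*I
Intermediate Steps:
b = 4 (b = 2*2 = 4)
g = I*√24517 (g = √(-24521 + 4) = √(-24517) = I*√24517 ≈ 156.58*I)
-7719/g + 21213/(-18078) = -7719*(-I*√24517/24517) + 21213/(-18078) = -(-7719)*I*√24517/24517 + 21213*(-1/18078) = 7719*I*√24517/24517 - 7071/6026 = -7071/6026 + 7719*I*√24517/24517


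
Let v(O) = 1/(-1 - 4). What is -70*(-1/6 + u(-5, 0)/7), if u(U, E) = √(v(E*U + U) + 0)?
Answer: 35/3 - 2*I*√5 ≈ 11.667 - 4.4721*I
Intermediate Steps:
v(O) = -⅕ (v(O) = 1/(-5) = -⅕)
u(U, E) = I*√5/5 (u(U, E) = √(-⅕ + 0) = √(-⅕) = I*√5/5)
-70*(-1/6 + u(-5, 0)/7) = -70*(-1/6 + (I*√5/5)/7) = -70*(-1*⅙ + (I*√5/5)*(⅐)) = -70*(-⅙ + I*√5/35) = 35/3 - 2*I*√5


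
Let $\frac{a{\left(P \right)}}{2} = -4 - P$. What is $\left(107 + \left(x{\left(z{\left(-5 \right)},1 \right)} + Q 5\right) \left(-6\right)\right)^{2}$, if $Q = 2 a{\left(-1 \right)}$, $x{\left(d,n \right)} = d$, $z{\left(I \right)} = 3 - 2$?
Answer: $212521$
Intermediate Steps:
$a{\left(P \right)} = -8 - 2 P$ ($a{\left(P \right)} = 2 \left(-4 - P\right) = -8 - 2 P$)
$z{\left(I \right)} = 1$
$Q = -12$ ($Q = 2 \left(-8 - -2\right) = 2 \left(-8 + 2\right) = 2 \left(-6\right) = -12$)
$\left(107 + \left(x{\left(z{\left(-5 \right)},1 \right)} + Q 5\right) \left(-6\right)\right)^{2} = \left(107 + \left(1 - 60\right) \left(-6\right)\right)^{2} = \left(107 - -354\right)^{2} = \left(107 + 354\right)^{2} = 461^{2} = 212521$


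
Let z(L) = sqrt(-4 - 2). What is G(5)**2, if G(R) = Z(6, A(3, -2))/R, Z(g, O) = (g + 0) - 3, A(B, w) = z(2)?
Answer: 9/25 ≈ 0.36000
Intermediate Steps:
z(L) = I*sqrt(6) (z(L) = sqrt(-6) = I*sqrt(6))
A(B, w) = I*sqrt(6)
Z(g, O) = -3 + g (Z(g, O) = g - 3 = -3 + g)
G(R) = 3/R (G(R) = (-3 + 6)/R = 3/R)
G(5)**2 = (3/5)**2 = 9/25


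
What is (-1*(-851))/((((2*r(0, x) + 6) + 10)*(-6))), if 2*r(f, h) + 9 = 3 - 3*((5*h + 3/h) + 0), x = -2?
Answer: -851/267 ≈ -3.1873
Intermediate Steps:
r(f, h) = -3 - 15*h/2 - 9/(2*h) (r(f, h) = -9/2 + (3 - 3*((5*h + 3/h) + 0))/2 = -9/2 + (3 - 3*((3/h + 5*h) + 0))/2 = -9/2 + (3 - 3*(3/h + 5*h))/2 = -9/2 + (3 + (-15*h - 9/h))/2 = -9/2 + (3 - 15*h - 9/h)/2 = -9/2 + (3/2 - 15*h/2 - 9/(2*h)) = -3 - 15*h/2 - 9/(2*h))
(-1*(-851))/((((2*r(0, x) + 6) + 10)*(-6))) = (-1*(-851))/((((2*(-3 - 15/2*(-2) - 9/2/(-2)) + 6) + 10)*(-6))) = 851/((((2*(-3 + 15 - 9/2*(-½)) + 6) + 10)*(-6))) = 851/((((2*(-3 + 15 + 9/4) + 6) + 10)*(-6))) = 851/((((2*(57/4) + 6) + 10)*(-6))) = 851/((((57/2 + 6) + 10)*(-6))) = 851/(((69/2 + 10)*(-6))) = 851/(((89/2)*(-6))) = 851/(-267) = 851*(-1/267) = -851/267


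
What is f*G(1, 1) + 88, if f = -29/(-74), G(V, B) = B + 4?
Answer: 6657/74 ≈ 89.959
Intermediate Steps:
G(V, B) = 4 + B
f = 29/74 (f = -29*(-1/74) = 29/74 ≈ 0.39189)
f*G(1, 1) + 88 = 29*(4 + 1)/74 + 88 = (29/74)*5 + 88 = 145/74 + 88 = 6657/74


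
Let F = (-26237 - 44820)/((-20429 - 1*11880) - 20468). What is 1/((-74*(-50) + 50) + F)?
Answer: 52777/197984807 ≈ 0.00026657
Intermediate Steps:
F = 71057/52777 (F = -71057/((-20429 - 11880) - 20468) = -71057/(-32309 - 20468) = -71057/(-52777) = -71057*(-1/52777) = 71057/52777 ≈ 1.3464)
1/((-74*(-50) + 50) + F) = 1/((-74*(-50) + 50) + 71057/52777) = 1/((3700 + 50) + 71057/52777) = 1/(3750 + 71057/52777) = 1/(197984807/52777) = 52777/197984807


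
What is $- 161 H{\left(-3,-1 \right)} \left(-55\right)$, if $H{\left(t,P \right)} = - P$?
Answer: $8855$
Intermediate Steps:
$- 161 H{\left(-3,-1 \right)} \left(-55\right) = - 161 \left(\left(-1\right) \left(-1\right)\right) \left(-55\right) = \left(-161\right) 1 \left(-55\right) = \left(-161\right) \left(-55\right) = 8855$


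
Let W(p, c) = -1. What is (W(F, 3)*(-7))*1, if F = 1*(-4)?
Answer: 7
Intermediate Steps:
F = -4
(W(F, 3)*(-7))*1 = -1*(-7)*1 = 7*1 = 7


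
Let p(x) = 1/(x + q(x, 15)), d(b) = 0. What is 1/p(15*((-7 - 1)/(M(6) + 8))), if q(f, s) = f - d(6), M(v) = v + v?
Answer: -12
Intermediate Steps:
M(v) = 2*v
q(f, s) = f (q(f, s) = f - 1*0 = f + 0 = f)
p(x) = 1/(2*x) (p(x) = 1/(x + x) = 1/(2*x))
1/p(15*((-7 - 1)/(M(6) + 8))) = 1/(1/(2*((15*((-7 - 1)/(2*6 + 8)))))) = 1/(1/(2*((15*(-8/(12 + 8)))))) = 1/(1/(2*((15*(-8/20))))) = 1/(1/(2*((15*(-8*1/20))))) = 1/(1/(2*((15*(-⅖))))) = 1/((½)/(-6)) = 1/((½)*(-⅙)) = 1/(-1/12) = -12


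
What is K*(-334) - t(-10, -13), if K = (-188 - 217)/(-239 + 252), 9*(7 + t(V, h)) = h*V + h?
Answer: 135192/13 ≈ 10399.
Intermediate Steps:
t(V, h) = -7 + h/9 + V*h/9 (t(V, h) = -7 + (h*V + h)/9 = -7 + (V*h + h)/9 = -7 + (h + V*h)/9 = -7 + (h/9 + V*h/9) = -7 + h/9 + V*h/9)
K = -405/13 ≈ -31.154
K*(-334) - t(-10, -13) = -405/13*(-334) - (-7 + (⅑)*(-13) + (⅑)*(-10)*(-13)) = 135270/13 - (-7 - 13/9 + 130/9) = 135270/13 - 1*6 = 135270/13 - 6 = 135192/13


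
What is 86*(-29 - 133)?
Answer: -13932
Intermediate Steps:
86*(-29 - 133) = 86*(-162) = -13932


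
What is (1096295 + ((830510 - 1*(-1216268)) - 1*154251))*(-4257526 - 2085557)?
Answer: -18958346018226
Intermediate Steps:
(1096295 + ((830510 - 1*(-1216268)) - 1*154251))*(-4257526 - 2085557) = (1096295 + ((830510 + 1216268) - 154251))*(-6343083) = (1096295 + (2046778 - 154251))*(-6343083) = (1096295 + 1892527)*(-6343083) = 2988822*(-6343083) = -18958346018226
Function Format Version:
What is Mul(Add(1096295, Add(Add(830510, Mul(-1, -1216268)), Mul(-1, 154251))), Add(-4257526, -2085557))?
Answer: -18958346018226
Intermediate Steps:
Mul(Add(1096295, Add(Add(830510, Mul(-1, -1216268)), Mul(-1, 154251))), Add(-4257526, -2085557)) = Mul(Add(1096295, Add(Add(830510, 1216268), -154251)), -6343083) = Mul(Add(1096295, Add(2046778, -154251)), -6343083) = Mul(Add(1096295, 1892527), -6343083) = Mul(2988822, -6343083) = -18958346018226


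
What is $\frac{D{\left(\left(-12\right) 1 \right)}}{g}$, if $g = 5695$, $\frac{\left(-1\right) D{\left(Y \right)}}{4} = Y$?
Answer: $\frac{48}{5695} \approx 0.0084284$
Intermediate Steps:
$D{\left(Y \right)} = - 4 Y$
$\frac{D{\left(\left(-12\right) 1 \right)}}{g} = \frac{\left(-4\right) \left(\left(-12\right) 1\right)}{5695} = \left(-4\right) \left(-12\right) \frac{1}{5695} = 48 \cdot \frac{1}{5695} = \frac{48}{5695}$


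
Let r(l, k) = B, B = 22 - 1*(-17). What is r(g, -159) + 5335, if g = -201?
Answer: 5374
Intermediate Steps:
B = 39 (B = 22 + 17 = 39)
r(l, k) = 39
r(g, -159) + 5335 = 39 + 5335 = 5374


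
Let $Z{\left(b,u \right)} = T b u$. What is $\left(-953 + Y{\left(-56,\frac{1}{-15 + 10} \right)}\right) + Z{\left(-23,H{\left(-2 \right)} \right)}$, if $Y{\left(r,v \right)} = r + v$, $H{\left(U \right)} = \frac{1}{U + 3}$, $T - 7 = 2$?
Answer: $- \frac{6081}{5} \approx -1216.2$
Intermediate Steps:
$T = 9$ ($T = 7 + 2 = 9$)
$H{\left(U \right)} = \frac{1}{3 + U}$
$Z{\left(b,u \right)} = 9 b u$
$\left(-953 + Y{\left(-56,\frac{1}{-15 + 10} \right)}\right) + Z{\left(-23,H{\left(-2 \right)} \right)} = \left(-953 - \left(56 - \frac{1}{-15 + 10}\right)\right) + 9 \left(-23\right) \frac{1}{3 - 2} = \left(-953 - \left(56 - \frac{1}{-5}\right)\right) + 9 \left(-23\right) 1^{-1} = \left(-953 - \frac{281}{5}\right) + 9 \left(-23\right) 1 = \left(-953 - \frac{281}{5}\right) - 207 = - \frac{5046}{5} - 207 = - \frac{6081}{5}$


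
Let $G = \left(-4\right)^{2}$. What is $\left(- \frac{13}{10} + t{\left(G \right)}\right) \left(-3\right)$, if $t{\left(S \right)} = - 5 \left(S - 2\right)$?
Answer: $\frac{2139}{10} \approx 213.9$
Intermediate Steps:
$G = 16$
$t{\left(S \right)} = 10 - 5 S$ ($t{\left(S \right)} = - 5 \left(-2 + S\right) = 10 - 5 S$)
$\left(- \frac{13}{10} + t{\left(G \right)}\right) \left(-3\right) = \left(- \frac{13}{10} + \left(10 - 80\right)\right) \left(-3\right) = \left(\left(-13\right) \frac{1}{10} + \left(10 - 80\right)\right) \left(-3\right) = \left(- \frac{13}{10} - 70\right) \left(-3\right) = \left(- \frac{713}{10}\right) \left(-3\right) = \frac{2139}{10}$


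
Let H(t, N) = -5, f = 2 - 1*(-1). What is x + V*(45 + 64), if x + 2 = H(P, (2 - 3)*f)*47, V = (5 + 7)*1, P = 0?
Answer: 1071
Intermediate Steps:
f = 3 (f = 2 + 1 = 3)
V = 12 (V = 12*1 = 12)
x = -237 (x = -2 - 5*47 = -2 - 235 = -237)
x + V*(45 + 64) = -237 + 12*(45 + 64) = -237 + 12*109 = -237 + 1308 = 1071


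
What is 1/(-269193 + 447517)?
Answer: 1/178324 ≈ 5.6078e-6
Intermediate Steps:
1/(-269193 + 447517) = 1/178324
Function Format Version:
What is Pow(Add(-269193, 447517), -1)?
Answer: Rational(1, 178324) ≈ 5.6078e-6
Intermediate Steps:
Pow(Add(-269193, 447517), -1) = Pow(178324, -1) = Rational(1, 178324)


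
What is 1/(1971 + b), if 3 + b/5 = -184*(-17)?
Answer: 1/17596 ≈ 5.6831e-5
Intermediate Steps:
b = 15625 (b = -15 + 5*(-184*(-17)) = -15 + 5*(-1*(-3128)) = -15 + 5*3128 = -15 + 15640 = 15625)
1/(1971 + b) = 1/(1971 + 15625) = 1/17596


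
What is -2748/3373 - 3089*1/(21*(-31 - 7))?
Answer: 8226293/2691654 ≈ 3.0562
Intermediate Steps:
-2748/3373 - 3089*1/(21*(-31 - 7)) = -2748*1/3373 - 3089/((-38*21)) = -2748/3373 - 3089/(-798) = -2748/3373 - 3089*(-1/798) = -2748/3373 + 3089/798 = 8226293/2691654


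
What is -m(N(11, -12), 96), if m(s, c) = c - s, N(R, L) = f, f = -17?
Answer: -113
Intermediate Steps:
N(R, L) = -17
-m(N(11, -12), 96) = -(96 - 1*(-17)) = -(96 + 17) = -1*113 = -113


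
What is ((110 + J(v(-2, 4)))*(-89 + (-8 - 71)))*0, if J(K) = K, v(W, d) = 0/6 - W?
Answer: 0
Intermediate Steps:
v(W, d) = -W (v(W, d) = 0*(⅙) - W = 0 - W = -W)
((110 + J(v(-2, 4)))*(-89 + (-8 - 71)))*0 = ((110 - 1*(-2))*(-89 + (-8 - 71)))*0 = ((110 + 2)*(-89 - 79))*0 = (112*(-168))*0 = -18816*0 = 0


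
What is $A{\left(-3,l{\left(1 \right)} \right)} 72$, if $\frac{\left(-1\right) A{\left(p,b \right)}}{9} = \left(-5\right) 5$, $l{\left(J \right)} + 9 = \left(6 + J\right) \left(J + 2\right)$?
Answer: $16200$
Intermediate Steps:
$l{\left(J \right)} = -9 + \left(2 + J\right) \left(6 + J\right)$ ($l{\left(J \right)} = -9 + \left(6 + J\right) \left(J + 2\right) = -9 + \left(6 + J\right) \left(2 + J\right) = -9 + \left(2 + J\right) \left(6 + J\right)$)
$A{\left(p,b \right)} = 225$ ($A{\left(p,b \right)} = - 9 \left(\left(-5\right) 5\right) = \left(-9\right) \left(-25\right) = 225$)
$A{\left(-3,l{\left(1 \right)} \right)} 72 = 225 \cdot 72 = 16200$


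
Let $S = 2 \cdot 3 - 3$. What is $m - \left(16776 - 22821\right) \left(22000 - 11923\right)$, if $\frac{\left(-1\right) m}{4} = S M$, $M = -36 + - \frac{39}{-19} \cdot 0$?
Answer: $60915897$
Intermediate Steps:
$M = -36$ ($M = -36 + \left(-39\right) \left(- \frac{1}{19}\right) 0 = -36 + \frac{39}{19} \cdot 0 = -36 + 0 = -36$)
$S = 3$ ($S = 6 - 3 = 3$)
$m = 432$ ($m = - 4 \cdot 3 \left(-36\right) = \left(-4\right) \left(-108\right) = 432$)
$m - \left(16776 - 22821\right) \left(22000 - 11923\right) = 432 - \left(16776 - 22821\right) \left(22000 - 11923\right) = 432 - \left(-6045\right) 10077 = 432 - -60915465 = 432 + 60915465 = 60915897$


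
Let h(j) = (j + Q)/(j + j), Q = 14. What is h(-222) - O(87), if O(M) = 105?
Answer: -11603/111 ≈ -104.53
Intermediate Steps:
h(j) = (14 + j)/(2*j) (h(j) = (j + 14)/(j + j) = (14 + j)/((2*j)) = (14 + j)*(1/(2*j)) = (14 + j)/(2*j))
h(-222) - O(87) = (1/2)*(14 - 222)/(-222) - 1*105 = (1/2)*(-1/222)*(-208) - 105 = 52/111 - 105 = -11603/111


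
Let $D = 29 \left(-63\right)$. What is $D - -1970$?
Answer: $143$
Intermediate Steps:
$D = -1827$
$D - -1970 = -1827 - -1970 = -1827 + 1970 = 143$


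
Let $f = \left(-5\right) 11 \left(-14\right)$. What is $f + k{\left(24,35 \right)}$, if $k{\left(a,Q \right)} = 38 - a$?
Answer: $784$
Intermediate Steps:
$f = 770$ ($f = \left(-55\right) \left(-14\right) = 770$)
$f + k{\left(24,35 \right)} = 770 + \left(38 - 24\right) = 770 + 14 = 784$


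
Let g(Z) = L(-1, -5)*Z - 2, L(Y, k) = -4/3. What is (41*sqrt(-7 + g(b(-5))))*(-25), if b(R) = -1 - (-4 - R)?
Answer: -1025*I*sqrt(57)/3 ≈ -2579.5*I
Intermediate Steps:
L(Y, k) = -4/3 (L(Y, k) = -4*1/3 = -4/3)
b(R) = 3 + R (b(R) = -1 + (4 + R) = 3 + R)
g(Z) = -2 - 4*Z/3 (g(Z) = -4*Z/3 - 2 = -2 - 4*Z/3)
(41*sqrt(-7 + g(b(-5))))*(-25) = (41*sqrt(-7 + (-2 - 4*(3 - 5)/3)))*(-25) = (41*sqrt(-7 + (-2 - 4/3*(-2))))*(-25) = (41*sqrt(-7 + (-2 + 8/3)))*(-25) = (41*sqrt(-7 + 2/3))*(-25) = (41*sqrt(-19/3))*(-25) = (41*(I*sqrt(57)/3))*(-25) = (41*I*sqrt(57)/3)*(-25) = -1025*I*sqrt(57)/3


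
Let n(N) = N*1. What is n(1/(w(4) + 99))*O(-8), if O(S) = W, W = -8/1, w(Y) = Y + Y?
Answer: -8/107 ≈ -0.074766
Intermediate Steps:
w(Y) = 2*Y
n(N) = N
W = -8 (W = -8*1 = -8)
O(S) = -8
n(1/(w(4) + 99))*O(-8) = -8/(2*4 + 99) = -8/(8 + 99) = -8/107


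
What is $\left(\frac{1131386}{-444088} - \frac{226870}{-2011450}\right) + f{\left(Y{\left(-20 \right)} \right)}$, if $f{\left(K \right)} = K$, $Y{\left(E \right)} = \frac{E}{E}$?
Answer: $- \frac{1307872773}{911490620} \approx -1.4349$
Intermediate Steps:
$Y{\left(E \right)} = 1$
$\left(\frac{1131386}{-444088} - \frac{226870}{-2011450}\right) + f{\left(Y{\left(-20 \right)} \right)} = \left(\frac{1131386}{-444088} - \frac{226870}{-2011450}\right) + 1 = \left(1131386 \left(- \frac{1}{444088}\right) - - \frac{463}{4105}\right) + 1 = \left(- \frac{565693}{222044} + \frac{463}{4105}\right) + 1 = - \frac{2219363393}{911490620} + 1 = - \frac{1307872773}{911490620}$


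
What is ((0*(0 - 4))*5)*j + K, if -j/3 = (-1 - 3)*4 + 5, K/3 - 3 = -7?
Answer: -12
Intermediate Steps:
K = -12 (K = 9 + 3*(-7) = 9 - 21 = -12)
j = 33 (j = -3*((-1 - 3)*4 + 5) = -3*(-4*4 + 5) = -3*(-16 + 5) = -3*(-11) = 33)
((0*(0 - 4))*5)*j + K = ((0*(0 - 4))*5)*33 - 12 = ((0*(-4))*5)*33 - 12 = (0*5)*33 - 12 = 0*33 - 12 = 0 - 12 = -12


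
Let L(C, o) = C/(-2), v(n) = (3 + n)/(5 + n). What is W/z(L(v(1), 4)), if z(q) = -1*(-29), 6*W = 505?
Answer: 505/174 ≈ 2.9023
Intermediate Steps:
v(n) = (3 + n)/(5 + n)
W = 505/6 (W = (⅙)*505 = 505/6 ≈ 84.167)
L(C, o) = -C/2 (L(C, o) = C*(-½) = -C/2)
z(q) = 29
W/z(L(v(1), 4)) = (505/6)/29 = (505/6)*(1/29) = 505/174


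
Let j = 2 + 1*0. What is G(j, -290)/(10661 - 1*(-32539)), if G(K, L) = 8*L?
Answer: -29/540 ≈ -0.053704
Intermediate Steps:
j = 2 (j = 2 + 0 = 2)
G(j, -290)/(10661 - 1*(-32539)) = (8*(-290))/(10661 - 1*(-32539)) = -2320/(10661 + 32539) = -2320/43200 = -2320*1/43200 = -29/540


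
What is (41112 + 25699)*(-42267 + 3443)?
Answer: -2593870264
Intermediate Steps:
(41112 + 25699)*(-42267 + 3443) = 66811*(-38824) = -2593870264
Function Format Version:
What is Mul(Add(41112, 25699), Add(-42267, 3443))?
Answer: -2593870264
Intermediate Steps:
Mul(Add(41112, 25699), Add(-42267, 3443)) = Mul(66811, -38824) = -2593870264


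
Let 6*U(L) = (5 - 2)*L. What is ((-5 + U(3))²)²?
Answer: 2401/16 ≈ 150.06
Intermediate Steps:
U(L) = L/2 (U(L) = ((5 - 2)*L)/6 = (3*L)/6 = L/2)
((-5 + U(3))²)² = ((-5 + (½)*3)²)² = ((-5 + 3/2)²)² = ((-7/2)²)² = (49/4)² = 2401/16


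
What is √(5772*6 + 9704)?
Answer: 4*√2771 ≈ 210.56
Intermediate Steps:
√(5772*6 + 9704) = √(34632 + 9704) = √44336 = 4*√2771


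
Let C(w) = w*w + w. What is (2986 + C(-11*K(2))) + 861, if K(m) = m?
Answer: 4309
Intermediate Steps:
C(w) = w + w**2 (C(w) = w**2 + w = w + w**2)
(2986 + C(-11*K(2))) + 861 = (2986 + (-11*2)*(1 - 11*2)) + 861 = (2986 - 22*(1 - 22)) + 861 = (2986 - 22*(-21)) + 861 = (2986 + 462) + 861 = 3448 + 861 = 4309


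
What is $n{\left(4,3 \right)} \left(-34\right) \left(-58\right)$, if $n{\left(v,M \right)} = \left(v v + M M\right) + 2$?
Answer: $53244$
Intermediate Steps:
$n{\left(v,M \right)} = 2 + M^{2} + v^{2}$ ($n{\left(v,M \right)} = \left(v^{2} + M^{2}\right) + 2 = \left(M^{2} + v^{2}\right) + 2 = 2 + M^{2} + v^{2}$)
$n{\left(4,3 \right)} \left(-34\right) \left(-58\right) = \left(2 + 3^{2} + 4^{2}\right) \left(-34\right) \left(-58\right) = \left(2 + 9 + 16\right) \left(-34\right) \left(-58\right) = 27 \left(-34\right) \left(-58\right) = \left(-918\right) \left(-58\right) = 53244$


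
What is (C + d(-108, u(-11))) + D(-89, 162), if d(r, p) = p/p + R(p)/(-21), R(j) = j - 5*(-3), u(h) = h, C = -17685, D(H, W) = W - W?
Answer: -371368/21 ≈ -17684.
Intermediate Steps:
D(H, W) = 0
R(j) = 15 + j (R(j) = j + 15 = 15 + j)
d(r, p) = 2/7 - p/21 (d(r, p) = p/p + (15 + p)/(-21) = 1 + (15 + p)*(-1/21) = 1 + (-5/7 - p/21) = 2/7 - p/21)
(C + d(-108, u(-11))) + D(-89, 162) = (-17685 + (2/7 - 1/21*(-11))) + 0 = (-17685 + (2/7 + 11/21)) + 0 = (-17685 + 17/21) + 0 = -371368/21 + 0 = -371368/21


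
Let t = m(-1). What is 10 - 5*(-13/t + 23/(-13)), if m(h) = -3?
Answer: -110/39 ≈ -2.8205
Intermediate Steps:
t = -3
10 - 5*(-13/t + 23/(-13)) = 10 - 5*(-13/(-3) + 23/(-13)) = 10 - 5*(-13*(-⅓) + 23*(-1/13)) = 10 - 5*(13/3 - 23/13) = 10 - 5*100/39 = 10 - 500/39 = -110/39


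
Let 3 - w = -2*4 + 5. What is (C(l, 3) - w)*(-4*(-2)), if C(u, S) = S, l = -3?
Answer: -24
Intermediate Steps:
w = 6 (w = 3 - (-2*4 + 5) = 3 - (-8 + 5) = 3 - 1*(-3) = 3 + 3 = 6)
(C(l, 3) - w)*(-4*(-2)) = (3 - 1*6)*(-4*(-2)) = (3 - 6)*8 = -3*8 = -24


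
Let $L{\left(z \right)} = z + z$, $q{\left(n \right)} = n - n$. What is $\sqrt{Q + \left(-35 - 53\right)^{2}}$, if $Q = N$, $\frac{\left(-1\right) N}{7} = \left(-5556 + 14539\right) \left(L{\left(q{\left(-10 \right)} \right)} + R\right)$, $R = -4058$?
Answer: $\sqrt{255178842} \approx 15974.0$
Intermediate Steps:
$q{\left(n \right)} = 0$
$L{\left(z \right)} = 2 z$
$N = 255171098$ ($N = - 7 \left(-5556 + 14539\right) \left(2 \cdot 0 - 4058\right) = - 7 \cdot 8983 \left(0 - 4058\right) = - 7 \cdot 8983 \left(-4058\right) = \left(-7\right) \left(-36453014\right) = 255171098$)
$Q = 255171098$
$\sqrt{Q + \left(-35 - 53\right)^{2}} = \sqrt{255171098 + \left(-35 - 53\right)^{2}} = \sqrt{255171098 + \left(-88\right)^{2}} = \sqrt{255171098 + 7744} = \sqrt{255178842}$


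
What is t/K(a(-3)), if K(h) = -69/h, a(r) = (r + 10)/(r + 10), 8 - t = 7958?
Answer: 2650/23 ≈ 115.22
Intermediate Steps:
t = -7950 (t = 8 - 1*7958 = 8 - 7958 = -7950)
a(r) = 1 (a(r) = (10 + r)/(10 + r) = 1)
t/K(a(-3)) = -7950/((-69/1)) = -7950/((-69*1)) = -7950/(-69) = -7950*(-1/69) = 2650/23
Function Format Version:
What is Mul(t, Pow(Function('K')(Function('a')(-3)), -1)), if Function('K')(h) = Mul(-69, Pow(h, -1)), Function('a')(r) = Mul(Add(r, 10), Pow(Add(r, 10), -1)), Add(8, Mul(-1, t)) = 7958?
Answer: Rational(2650, 23) ≈ 115.22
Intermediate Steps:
t = -7950 (t = Add(8, Mul(-1, 7958)) = Add(8, -7958) = -7950)
Function('a')(r) = 1 (Function('a')(r) = Mul(Add(10, r), Pow(Add(10, r), -1)) = 1)
Mul(t, Pow(Function('K')(Function('a')(-3)), -1)) = Mul(-7950, Pow(Mul(-69, Pow(1, -1)), -1)) = Mul(-7950, Pow(Mul(-69, 1), -1)) = Mul(-7950, Pow(-69, -1)) = Mul(-7950, Rational(-1, 69)) = Rational(2650, 23)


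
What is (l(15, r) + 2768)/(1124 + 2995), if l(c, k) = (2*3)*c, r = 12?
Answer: 2858/4119 ≈ 0.69386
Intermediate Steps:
l(c, k) = 6*c
(l(15, r) + 2768)/(1124 + 2995) = (6*15 + 2768)/(1124 + 2995) = (90 + 2768)/4119 = 2858*(1/4119) = 2858/4119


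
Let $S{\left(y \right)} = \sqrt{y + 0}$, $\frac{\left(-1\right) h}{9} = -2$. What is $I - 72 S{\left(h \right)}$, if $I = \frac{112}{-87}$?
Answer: $- \frac{112}{87} - 216 \sqrt{2} \approx -306.76$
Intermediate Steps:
$h = 18$ ($h = \left(-9\right) \left(-2\right) = 18$)
$S{\left(y \right)} = \sqrt{y}$
$I = - \frac{112}{87}$ ($I = 112 \left(- \frac{1}{87}\right) = - \frac{112}{87} \approx -1.2874$)
$I - 72 S{\left(h \right)} = - \frac{112}{87} - 72 \sqrt{18} = - \frac{112}{87} - 72 \cdot 3 \sqrt{2} = - \frac{112}{87} - 216 \sqrt{2}$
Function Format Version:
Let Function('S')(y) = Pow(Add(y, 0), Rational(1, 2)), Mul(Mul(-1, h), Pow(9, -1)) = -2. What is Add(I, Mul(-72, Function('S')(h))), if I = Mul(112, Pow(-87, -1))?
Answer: Add(Rational(-112, 87), Mul(-216, Pow(2, Rational(1, 2)))) ≈ -306.76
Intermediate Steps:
h = 18 (h = Mul(-9, -2) = 18)
Function('S')(y) = Pow(y, Rational(1, 2))
I = Rational(-112, 87) (I = Mul(112, Rational(-1, 87)) = Rational(-112, 87) ≈ -1.2874)
Add(I, Mul(-72, Function('S')(h))) = Add(Rational(-112, 87), Mul(-72, Pow(18, Rational(1, 2)))) = Add(Rational(-112, 87), Mul(-72, Mul(3, Pow(2, Rational(1, 2))))) = Add(Rational(-112, 87), Mul(-216, Pow(2, Rational(1, 2))))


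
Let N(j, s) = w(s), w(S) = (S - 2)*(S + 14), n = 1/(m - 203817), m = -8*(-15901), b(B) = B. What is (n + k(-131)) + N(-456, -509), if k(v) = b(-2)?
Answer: 19377710286/76609 ≈ 2.5294e+5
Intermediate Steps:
m = 127208
n = -1/76609 (n = 1/(127208 - 203817) = 1/(-76609) = -1/76609 ≈ -1.3053e-5)
w(S) = (-2 + S)*(14 + S)
k(v) = -2
N(j, s) = -28 + s² + 12*s
(n + k(-131)) + N(-456, -509) = (-1/76609 - 2) + (-28 + (-509)² + 12*(-509)) = -153219/76609 + (-28 + 259081 - 6108) = -153219/76609 + 252945 = 19377710286/76609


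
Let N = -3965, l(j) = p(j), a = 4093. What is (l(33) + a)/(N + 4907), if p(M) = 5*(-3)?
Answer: 2039/471 ≈ 4.3291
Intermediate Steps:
p(M) = -15
l(j) = -15
(l(33) + a)/(N + 4907) = (-15 + 4093)/(-3965 + 4907) = 4078/942 = 4078*(1/942) = 2039/471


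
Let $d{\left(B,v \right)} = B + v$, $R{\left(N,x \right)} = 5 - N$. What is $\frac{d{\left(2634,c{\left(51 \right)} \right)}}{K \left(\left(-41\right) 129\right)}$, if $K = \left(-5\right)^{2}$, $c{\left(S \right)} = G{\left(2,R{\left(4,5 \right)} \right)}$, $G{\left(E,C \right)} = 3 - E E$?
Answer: $- \frac{2633}{132225} \approx -0.019913$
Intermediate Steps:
$G{\left(E,C \right)} = 3 - E^{2}$
$c{\left(S \right)} = -1$ ($c{\left(S \right)} = 3 - 2^{2} = 3 - 4 = -1$)
$K = 25$
$\frac{d{\left(2634,c{\left(51 \right)} \right)}}{K \left(\left(-41\right) 129\right)} = \frac{2634 - 1}{25 \left(\left(-41\right) 129\right)} = \frac{2633}{25 \left(-5289\right)} = \frac{2633}{-132225} = 2633 \left(- \frac{1}{132225}\right) = - \frac{2633}{132225}$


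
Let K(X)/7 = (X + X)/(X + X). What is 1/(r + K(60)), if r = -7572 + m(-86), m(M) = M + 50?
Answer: -1/7601 ≈ -0.00013156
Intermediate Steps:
m(M) = 50 + M
K(X) = 7 (K(X) = 7*((X + X)/(X + X)) = 7*((2*X)/((2*X))) = 7*((2*X)*(1/(2*X))) = 7*1 = 7)
r = -7608 (r = -7572 + (50 - 86) = -7572 - 36 = -7608)
1/(r + K(60)) = 1/(-7608 + 7) = 1/(-7601) = -1/7601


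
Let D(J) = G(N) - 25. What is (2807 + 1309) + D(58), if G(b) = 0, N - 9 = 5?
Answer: 4091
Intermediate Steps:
N = 14 (N = 9 + 5 = 14)
D(J) = -25 (D(J) = 0 - 25 = -25)
(2807 + 1309) + D(58) = (2807 + 1309) - 25 = 4116 - 25 = 4091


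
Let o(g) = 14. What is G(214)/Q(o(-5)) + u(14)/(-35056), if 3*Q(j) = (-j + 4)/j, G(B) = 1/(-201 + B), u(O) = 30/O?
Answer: -5154207/15950480 ≈ -0.32314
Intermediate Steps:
Q(j) = (4 - j)/(3*j) (Q(j) = ((-j + 4)/j)/3 = ((4 - j)/j)/3 = (4 - j)/(3*j))
G(214)/Q(o(-5)) + u(14)/(-35056) = 1/((-201 + 214)*(((⅓)*(4 - 1*14)/14))) + (30/14)/(-35056) = 1/(13*(((⅓)*(1/14)*(4 - 14)))) + (30*(1/14))*(-1/35056) = 1/(13*(((⅓)*(1/14)*(-10)))) + (15/7)*(-1/35056) = 1/(13*(-5/21)) - 15/245392 = (1/13)*(-21/5) - 15/245392 = -21/65 - 15/245392 = -5154207/15950480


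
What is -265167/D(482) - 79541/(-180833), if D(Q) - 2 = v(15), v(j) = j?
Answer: -47949591914/3074161 ≈ -15598.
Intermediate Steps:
D(Q) = 17 (D(Q) = 2 + 15 = 17)
-265167/D(482) - 79541/(-180833) = -265167/17 - 79541/(-180833) = -265167*1/17 - 79541*(-1/180833) = -265167/17 + 79541/180833 = -47949591914/3074161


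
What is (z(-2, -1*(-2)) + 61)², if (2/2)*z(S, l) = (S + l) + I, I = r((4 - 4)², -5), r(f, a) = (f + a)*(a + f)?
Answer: 7396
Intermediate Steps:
r(f, a) = (a + f)² (r(f, a) = (a + f)*(a + f) = (a + f)²)
I = 25 (I = (-5 + (4 - 4)²)² = (-5 + 0²)² = (-5 + 0)² = (-5)² = 25)
z(S, l) = 25 + S + l (z(S, l) = (S + l) + 25 = 25 + S + l)
(z(-2, -1*(-2)) + 61)² = ((25 - 2 - 1*(-2)) + 61)² = ((25 - 2 + 2) + 61)² = (25 + 61)² = 86² = 7396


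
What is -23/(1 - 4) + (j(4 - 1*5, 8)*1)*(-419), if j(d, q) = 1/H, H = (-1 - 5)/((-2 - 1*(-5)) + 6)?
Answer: 3817/6 ≈ 636.17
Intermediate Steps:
H = -⅔ (H = -6/((-2 + 5) + 6) = -6/(3 + 6) = -6/9 = -6*⅑ = -⅔ ≈ -0.66667)
j(d, q) = -3/2 (j(d, q) = 1/(-⅔) = -3/2)
-23/(1 - 4) + (j(4 - 1*5, 8)*1)*(-419) = -23/(1 - 4) - 3/2*1*(-419) = -23/(-3) - 3/2*(-419) = -23*(-⅓) + 1257/2 = 23/3 + 1257/2 = 3817/6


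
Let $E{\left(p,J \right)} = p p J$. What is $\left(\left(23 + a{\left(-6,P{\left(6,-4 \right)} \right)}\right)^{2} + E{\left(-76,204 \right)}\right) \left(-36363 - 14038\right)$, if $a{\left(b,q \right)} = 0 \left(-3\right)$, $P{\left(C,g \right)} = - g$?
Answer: $-59414362033$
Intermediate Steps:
$a{\left(b,q \right)} = 0$
$E{\left(p,J \right)} = J p^{2}$ ($E{\left(p,J \right)} = p^{2} J = J p^{2}$)
$\left(\left(23 + a{\left(-6,P{\left(6,-4 \right)} \right)}\right)^{2} + E{\left(-76,204 \right)}\right) \left(-36363 - 14038\right) = \left(\left(23 + 0\right)^{2} + 204 \left(-76\right)^{2}\right) \left(-36363 - 14038\right) = \left(23^{2} + 204 \cdot 5776\right) \left(-36363 - 14038\right) = \left(529 + 1178304\right) \left(-36363 - 14038\right) = 1178833 \left(-50401\right) = -59414362033$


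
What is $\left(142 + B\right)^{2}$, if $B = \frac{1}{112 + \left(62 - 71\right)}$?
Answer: $\frac{213949129}{10609} \approx 20167.0$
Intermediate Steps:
$B = \frac{1}{103}$ ($B = \frac{1}{112 - 9} = \frac{1}{103} \approx 0.0097087$)
$\left(142 + B\right)^{2} = \left(142 + \frac{1}{103}\right)^{2} = \left(\frac{14627}{103}\right)^{2} = \frac{213949129}{10609}$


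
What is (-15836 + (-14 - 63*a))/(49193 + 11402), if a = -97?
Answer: -9739/60595 ≈ -0.16072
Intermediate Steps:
(-15836 + (-14 - 63*a))/(49193 + 11402) = (-15836 + (-14 - 63*(-97)))/(49193 + 11402) = (-15836 + (-14 + 6111))/60595 = (-15836 + 6097)*(1/60595) = -9739*1/60595 = -9739/60595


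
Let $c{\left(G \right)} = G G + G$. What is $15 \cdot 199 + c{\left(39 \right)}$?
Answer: $4545$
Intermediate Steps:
$c{\left(G \right)} = G + G^{2}$ ($c{\left(G \right)} = G^{2} + G = G + G^{2}$)
$15 \cdot 199 + c{\left(39 \right)} = 15 \cdot 199 + 39 \left(1 + 39\right) = 2985 + 39 \cdot 40 = 2985 + 1560 = 4545$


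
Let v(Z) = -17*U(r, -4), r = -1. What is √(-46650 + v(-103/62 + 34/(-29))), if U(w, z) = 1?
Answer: I*√46667 ≈ 216.03*I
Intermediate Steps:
v(Z) = -17 (v(Z) = -17*1 = -17)
√(-46650 + v(-103/62 + 34/(-29))) = √(-46650 - 17) = √(-46667) = I*√46667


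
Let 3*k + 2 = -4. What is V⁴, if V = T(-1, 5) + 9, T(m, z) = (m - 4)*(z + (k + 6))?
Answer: 1679616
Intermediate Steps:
k = -2 (k = -⅔ + (⅓)*(-4) = -⅔ - 4/3 = -2)
T(m, z) = (-4 + m)*(4 + z) (T(m, z) = (m - 4)*(z + (-2 + 6)) = (-4 + m)*(z + 4) = (-4 + m)*(4 + z))
V = -36 (V = (-16 - 4*5 + 4*(-1) - 1*5) + 9 = (-16 - 20 - 4 - 5) + 9 = -45 + 9 = -36)
V⁴ = (-36)⁴ = 1679616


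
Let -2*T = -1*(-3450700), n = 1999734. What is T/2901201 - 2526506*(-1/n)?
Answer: 5256992787/7861287643 ≈ 0.66872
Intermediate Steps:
T = -1725350 (T = -(-1)*(-3450700)/2 = -1/2*3450700 = -1725350)
T/2901201 - 2526506*(-1/n) = -1725350/2901201 - 2526506/((-1*1999734)) = -1725350*1/2901201 - 2526506/(-1999734) = -1725350/2901201 - 2526506*(-1/1999734) = -1725350/2901201 + 1263253/999867 = 5256992787/7861287643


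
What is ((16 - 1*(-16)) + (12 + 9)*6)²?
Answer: 24964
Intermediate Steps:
((16 - 1*(-16)) + (12 + 9)*6)² = ((16 + 16) + 21*6)² = (32 + 126)² = 158² = 24964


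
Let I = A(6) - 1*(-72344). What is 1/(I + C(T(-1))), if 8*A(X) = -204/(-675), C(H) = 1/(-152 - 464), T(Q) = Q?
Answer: 138600/10026883411 ≈ 1.3823e-5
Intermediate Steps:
C(H) = -1/616 (C(H) = 1/(-616) = -1/616)
A(X) = 17/450 (A(X) = (-204/(-675))/8 = (-204*(-1/675))/8 = (⅛)*(68/225) = 17/450)
I = 32554817/450 (I = 17/450 - 1*(-72344) = 17/450 + 72344 = 32554817/450 ≈ 72344.)
1/(I + C(T(-1))) = 1/(32554817/450 - 1/616) = 1/(10026883411/138600) = 138600/10026883411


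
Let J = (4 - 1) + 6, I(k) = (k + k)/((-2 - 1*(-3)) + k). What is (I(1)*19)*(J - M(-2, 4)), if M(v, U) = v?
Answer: 209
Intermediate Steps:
I(k) = 2*k/(1 + k) (I(k) = (2*k)/((-2 + 3) + k) = (2*k)/(1 + k) = 2*k/(1 + k))
J = 9 (J = 3 + 6 = 9)
(I(1)*19)*(J - M(-2, 4)) = ((2*1/(1 + 1))*19)*(9 - 1*(-2)) = ((2*1/2)*19)*(9 + 2) = ((2*1*(½))*19)*11 = (1*19)*11 = 19*11 = 209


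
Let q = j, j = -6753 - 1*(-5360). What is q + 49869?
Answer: 48476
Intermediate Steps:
j = -1393 (j = -6753 + 5360 = -1393)
q = -1393
q + 49869 = -1393 + 49869 = 48476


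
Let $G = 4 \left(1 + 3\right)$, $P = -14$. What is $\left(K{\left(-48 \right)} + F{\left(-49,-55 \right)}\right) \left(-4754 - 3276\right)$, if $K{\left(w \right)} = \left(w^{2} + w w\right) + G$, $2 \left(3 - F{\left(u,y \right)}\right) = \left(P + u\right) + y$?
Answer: $-37628580$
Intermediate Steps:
$G = 16$ ($G = 4 \cdot 4 = 16$)
$F{\left(u,y \right)} = 10 - \frac{u}{2} - \frac{y}{2}$ ($F{\left(u,y \right)} = 3 - \frac{\left(-14 + u\right) + y}{2} = 3 - \frac{-14 + u + y}{2} = 3 - \left(-7 + \frac{u}{2} + \frac{y}{2}\right) = 10 - \frac{u}{2} - \frac{y}{2}$)
$K{\left(w \right)} = 16 + 2 w^{2}$ ($K{\left(w \right)} = \left(w^{2} + w w\right) + 16 = \left(w^{2} + w^{2}\right) + 16 = 2 w^{2} + 16 = 16 + 2 w^{2}$)
$\left(K{\left(-48 \right)} + F{\left(-49,-55 \right)}\right) \left(-4754 - 3276\right) = \left(\left(16 + 2 \left(-48\right)^{2}\right) - -62\right) \left(-4754 - 3276\right) = \left(\left(16 + 2 \cdot 2304\right) + \left(10 + \frac{49}{2} + \frac{55}{2}\right)\right) \left(-8030\right) = \left(\left(16 + 4608\right) + 62\right) \left(-8030\right) = \left(4624 + 62\right) \left(-8030\right) = 4686 \left(-8030\right) = -37628580$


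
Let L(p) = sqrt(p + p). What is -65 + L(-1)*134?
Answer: -65 + 134*I*sqrt(2) ≈ -65.0 + 189.5*I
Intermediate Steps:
L(p) = sqrt(2)*sqrt(p) (L(p) = sqrt(2*p) = sqrt(2)*sqrt(p))
-65 + L(-1)*134 = -65 + (sqrt(2)*sqrt(-1))*134 = -65 + (sqrt(2)*I)*134 = -65 + (I*sqrt(2))*134 = -65 + 134*I*sqrt(2)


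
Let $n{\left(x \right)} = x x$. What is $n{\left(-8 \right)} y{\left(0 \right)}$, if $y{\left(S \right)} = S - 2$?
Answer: $-128$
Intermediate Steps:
$n{\left(x \right)} = x^{2}$
$y{\left(S \right)} = -2 + S$
$n{\left(-8 \right)} y{\left(0 \right)} = \left(-8\right)^{2} \left(-2 + 0\right) = 64 \left(-2\right) = -128$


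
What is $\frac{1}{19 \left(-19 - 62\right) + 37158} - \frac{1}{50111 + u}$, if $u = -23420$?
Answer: $- \frac{32}{3407551} \approx -9.3909 \cdot 10^{-6}$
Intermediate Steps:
$\frac{1}{19 \left(-19 - 62\right) + 37158} - \frac{1}{50111 + u} = \frac{1}{19 \left(-19 - 62\right) + 37158} - \frac{1}{50111 - 23420} = \frac{1}{19 \left(-81\right) + 37158} - \frac{1}{26691} = \frac{1}{-1539 + 37158} - \frac{1}{26691} = \frac{1}{35619} - \frac{1}{26691} = - \frac{32}{3407551}$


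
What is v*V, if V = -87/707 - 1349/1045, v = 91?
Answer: -714766/5555 ≈ -128.67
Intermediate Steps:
V = -54982/38885 (V = -87*1/707 - 1349*1/1045 = -87/707 - 71/55 = -54982/38885 ≈ -1.4140)
v*V = 91*(-54982/38885) = -714766/5555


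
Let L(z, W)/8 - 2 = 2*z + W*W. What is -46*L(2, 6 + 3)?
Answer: -32016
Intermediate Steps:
L(z, W) = 16 + 8*W² + 16*z (L(z, W) = 16 + 8*(2*z + W*W) = 16 + 8*(2*z + W²) = 16 + 8*(W² + 2*z) = 16 + (8*W² + 16*z) = 16 + 8*W² + 16*z)
-46*L(2, 6 + 3) = -46*(16 + 8*(6 + 3)² + 16*2) = -46*(16 + 8*9² + 32) = -46*(16 + 8*81 + 32) = -46*(16 + 648 + 32) = -46*696 = -32016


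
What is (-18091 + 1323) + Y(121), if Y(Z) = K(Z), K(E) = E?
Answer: -16647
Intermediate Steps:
Y(Z) = Z
(-18091 + 1323) + Y(121) = (-18091 + 1323) + 121 = -16768 + 121 = -16647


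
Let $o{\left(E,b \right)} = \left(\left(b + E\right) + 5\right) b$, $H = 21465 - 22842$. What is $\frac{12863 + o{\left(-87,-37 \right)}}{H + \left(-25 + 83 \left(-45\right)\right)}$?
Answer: $- \frac{17266}{5137} \approx -3.3611$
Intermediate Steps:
$H = -1377$ ($H = 21465 - 22842 = -1377$)
$o{\left(E,b \right)} = b \left(5 + E + b\right)$ ($o{\left(E,b \right)} = \left(\left(E + b\right) + 5\right) b = \left(5 + E + b\right) b = b \left(5 + E + b\right)$)
$\frac{12863 + o{\left(-87,-37 \right)}}{H + \left(-25 + 83 \left(-45\right)\right)} = \frac{12863 - 37 \left(5 - 87 - 37\right)}{-1377 + \left(-25 + 83 \left(-45\right)\right)} = \frac{12863 - -4403}{-1377 - 3760} = \frac{12863 + 4403}{-1377 - 3760} = \frac{17266}{-5137} = 17266 \left(- \frac{1}{5137}\right) = - \frac{17266}{5137}$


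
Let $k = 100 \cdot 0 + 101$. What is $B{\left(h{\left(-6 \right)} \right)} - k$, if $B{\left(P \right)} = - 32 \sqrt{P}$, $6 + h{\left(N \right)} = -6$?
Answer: $-101 - 64 i \sqrt{3} \approx -101.0 - 110.85 i$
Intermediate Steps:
$h{\left(N \right)} = -12$ ($h{\left(N \right)} = -6 - 6 = -12$)
$k = 101$ ($k = 0 + 101 = 101$)
$B{\left(h{\left(-6 \right)} \right)} - k = - 32 \sqrt{-12} - 101 = - 32 \cdot 2 i \sqrt{3} - 101 = - 64 i \sqrt{3} - 101 = -101 - 64 i \sqrt{3}$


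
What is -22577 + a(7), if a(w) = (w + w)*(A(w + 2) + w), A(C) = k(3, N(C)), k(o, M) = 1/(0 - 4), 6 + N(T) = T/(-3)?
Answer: -44965/2 ≈ -22483.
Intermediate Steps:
N(T) = -6 - T/3 (N(T) = -6 + T/(-3) = -6 + T*(-⅓) = -6 - T/3)
k(o, M) = -¼ (k(o, M) = 1/(-4) = -¼)
A(C) = -¼
a(w) = 2*w*(-¼ + w) (a(w) = (w + w)*(-¼ + w) = (2*w)*(-¼ + w) = 2*w*(-¼ + w))
-22577 + a(7) = -22577 + (½)*7*(-1 + 4*7) = -22577 + (½)*7*(-1 + 28) = -22577 + (½)*7*27 = -22577 + 189/2 = -44965/2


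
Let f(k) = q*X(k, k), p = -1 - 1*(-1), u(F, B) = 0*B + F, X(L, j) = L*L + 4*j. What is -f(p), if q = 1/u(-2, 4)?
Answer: 0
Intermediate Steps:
X(L, j) = L**2 + 4*j
u(F, B) = F (u(F, B) = 0 + F = F)
q = -1/2 (q = 1/(-2) = -1/2 ≈ -0.50000)
p = 0 (p = -1 + 1 = 0)
f(k) = -2*k - k**2/2 (f(k) = -(k**2 + 4*k)/2 = -2*k - k**2/2)
-f(p) = -0*(-4 - 1*0)/2 = -0*(-4 + 0)/2 = -0*(-4)/2 = -1*0 = 0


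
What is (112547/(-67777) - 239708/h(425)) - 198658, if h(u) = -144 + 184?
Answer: -138707230409/677770 ≈ -2.0465e+5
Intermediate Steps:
h(u) = 40
(112547/(-67777) - 239708/h(425)) - 198658 = (112547/(-67777) - 239708/40) - 198658 = (112547*(-1/67777) - 239708*1/40) - 198658 = (-112547/67777 - 59927/10) - 198658 = -4062797749/677770 - 198658 = -138707230409/677770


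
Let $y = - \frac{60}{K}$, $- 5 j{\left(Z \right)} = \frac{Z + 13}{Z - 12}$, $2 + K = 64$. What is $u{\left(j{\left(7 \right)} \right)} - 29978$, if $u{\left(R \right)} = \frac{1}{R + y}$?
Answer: $- \frac{779583}{26} \approx -29984.0$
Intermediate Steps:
$K = 62$ ($K = -2 + 64 = 62$)
$j{\left(Z \right)} = - \frac{13 + Z}{5 \left(-12 + Z\right)}$ ($j{\left(Z \right)} = - \frac{\left(Z + 13\right) \frac{1}{Z - 12}}{5} = - \frac{\left(13 + Z\right) \frac{1}{-12 + Z}}{5} = - \frac{\frac{1}{-12 + Z} \left(13 + Z\right)}{5} = - \frac{13 + Z}{5 \left(-12 + Z\right)}$)
$y = - \frac{30}{31}$ ($y = - \frac{60}{62} = \left(-60\right) \frac{1}{62} = - \frac{30}{31} \approx -0.96774$)
$u{\left(R \right)} = \frac{1}{- \frac{30}{31} + R}$ ($u{\left(R \right)} = \frac{1}{R - \frac{30}{31}} = \frac{1}{- \frac{30}{31} + R}$)
$u{\left(j{\left(7 \right)} \right)} - 29978 = \frac{31}{-30 + 31 \frac{-13 - 7}{5 \left(-12 + 7\right)}} - 29978 = \frac{31}{-30 + 31 \frac{-13 - 7}{5 \left(-5\right)}} - 29978 = \frac{31}{-30 + 31 \cdot \frac{1}{5} \left(- \frac{1}{5}\right) \left(-20\right)} - 29978 = \frac{31}{-30 + 31 \cdot \frac{4}{5}} - 29978 = \frac{31}{-30 + \frac{124}{5}} - 29978 = \frac{31}{- \frac{26}{5}} - 29978 = 31 \left(- \frac{5}{26}\right) - 29978 = - \frac{155}{26} - 29978 = - \frac{779583}{26}$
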